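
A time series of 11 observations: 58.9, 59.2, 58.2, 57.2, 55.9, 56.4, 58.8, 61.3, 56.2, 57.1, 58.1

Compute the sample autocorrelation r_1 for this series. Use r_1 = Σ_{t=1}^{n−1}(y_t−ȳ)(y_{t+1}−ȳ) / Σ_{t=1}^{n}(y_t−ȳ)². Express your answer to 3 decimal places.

0.119

Mean ȳ = (58.9 + 59.2 + 58.2 + 57.2 + 55.9 + 56.4 + 58.8 + 61.3 + 56.2 + 57.1 + 58.1)/11 = 57.9364
Numerator Σ_{t=1}^{10}(y_t−ȳ)(y_{t+1}−ȳ) = 3.0378
Denominator Σ(y_t−ȳ)² = 25.4455
r_1 = 3.0378 / 25.4455 = 0.119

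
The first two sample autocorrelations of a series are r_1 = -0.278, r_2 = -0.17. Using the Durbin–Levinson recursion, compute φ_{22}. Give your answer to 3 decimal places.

φ_{22} = (r_2 − r_1²) / (1 − r_1²)
r_1² = (-0.278)² = 0.077284
Numerator = -0.17 − 0.0773 = -0.2473; denominator = 1 − 0.0773 = 0.9227
φ_{22} = -0.2473 / 0.9227 = -0.268

-0.268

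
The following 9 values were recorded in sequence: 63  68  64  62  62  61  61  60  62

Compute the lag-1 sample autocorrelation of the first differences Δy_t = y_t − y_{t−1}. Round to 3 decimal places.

-0.295

First differences Δy: 5, -4, -2, 0, -1, 0, -1, 2
Mean of differences = -0.1250
Numerator Σ(Δy_t−Δȳ)(Δy_{t+1}−Δȳ) = -15.0156
Denominator Σ(Δy_t−Δȳ)² = 50.8750
r_1(Δy) = -15.0156 / 50.8750 = -0.295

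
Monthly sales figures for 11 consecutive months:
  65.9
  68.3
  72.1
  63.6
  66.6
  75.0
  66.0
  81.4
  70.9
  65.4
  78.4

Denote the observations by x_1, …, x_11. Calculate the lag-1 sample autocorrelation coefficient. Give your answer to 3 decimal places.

-0.305

Mean x̄ = (65.9 + 68.3 + 72.1 + 63.6 + 66.6 + 75.0 + 66.0 + 81.4 + 70.9 + 65.4 + 78.4)/11 = 70.3273
Numerator Σ_{t=1}^{10}(x_t−x̄)(x_{t+1}−x̄) = -103.2780
Denominator Σ(x_t−x̄)² = 338.9418
r_1 = -103.2780 / 338.9418 = -0.305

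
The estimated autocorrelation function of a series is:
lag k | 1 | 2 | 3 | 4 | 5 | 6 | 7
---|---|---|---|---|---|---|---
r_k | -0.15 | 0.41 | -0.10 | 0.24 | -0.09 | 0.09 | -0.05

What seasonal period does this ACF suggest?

2

The largest autocorrelation is r_2 = 0.41, with a weaker echo at lag 4 (0.24); the remaining lags stay at or below 0.09.
The dominant spike at lag 2 indicates a seasonal period of 2.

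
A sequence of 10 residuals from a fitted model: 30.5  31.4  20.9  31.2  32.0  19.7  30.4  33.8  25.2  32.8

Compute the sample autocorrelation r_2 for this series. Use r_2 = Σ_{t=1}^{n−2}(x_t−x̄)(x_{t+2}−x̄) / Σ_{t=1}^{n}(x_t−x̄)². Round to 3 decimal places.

Mean x̄ = (30.5 + 31.4 + 20.9 + 31.2 + 32.0 + 19.7 + 30.4 + 33.8 + 25.2 + 32.8)/10 = 28.7900
Numerator Σ_{t=1}^{8}(x_t−x̄)(x_{t+2}−x̄) = -80.4982
Denominator Σ(x_t−x̄)² = 227.3890
r_2 = -80.4982 / 227.3890 = -0.354

-0.354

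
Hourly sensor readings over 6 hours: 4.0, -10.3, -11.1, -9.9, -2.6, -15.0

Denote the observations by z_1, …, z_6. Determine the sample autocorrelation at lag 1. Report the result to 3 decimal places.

-0.259

Mean z̄ = (4.0 − 10.3 − 11.1 − 9.9 − 2.6 − 15.0)/6 = -7.4833
Deviations from mean: 11.4833, -2.8167, -3.6167, -2.4167, 4.8833, -7.5167
Σ(z_t−z̄)(z_{t+1}−z̄) = (-32.3447) + (10.1869) + (8.7403) + (-11.8014) + (-36.7064) = -61.9253
Denominator Σ(z_t−z̄)² = 239.0683
r_1 = -61.9253 / 239.0683 = -0.259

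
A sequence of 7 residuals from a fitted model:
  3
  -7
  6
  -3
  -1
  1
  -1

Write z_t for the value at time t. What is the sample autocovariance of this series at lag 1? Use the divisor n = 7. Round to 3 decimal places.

Mean z̄ = (3 − 7 + 6 − 3 − 1 + 1 − 1)/7 = -0.2857
Deviations: 3.2857, -6.7143, 6.2857, -2.7143, -0.7143, 1.2857, -0.7143
Σ_{t=1}^{6}(z_t−z̄)(z_{t+1}−z̄) = -81.2245
γ_1 = -81.2245 / 7 = -11.603

-11.603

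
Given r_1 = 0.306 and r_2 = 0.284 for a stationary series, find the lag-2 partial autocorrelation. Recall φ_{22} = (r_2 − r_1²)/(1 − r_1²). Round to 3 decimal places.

φ_{22} = (r_2 − r_1²) / (1 − r_1²)
r_1² = (0.306)² = 0.093636
Numerator = 0.284 − 0.0936 = 0.1904; denominator = 1 − 0.0936 = 0.9064
φ_{22} = 0.1904 / 0.9064 = 0.210

0.210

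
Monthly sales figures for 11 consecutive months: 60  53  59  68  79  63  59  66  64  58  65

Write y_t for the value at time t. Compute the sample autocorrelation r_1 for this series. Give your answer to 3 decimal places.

0.230

Mean ȳ = (60 + 53 + 59 + 68 + 79 + 63 + 59 + 66 + 64 + 58 + 65)/11 = 63.0909
Numerator Σ_{t=1}^{10}(y_t−ȳ)(y_{t+1}−ȳ) = 105.8099
Denominator Σ(y_t−ȳ)² = 460.9091
r_1 = 105.8099 / 460.9091 = 0.230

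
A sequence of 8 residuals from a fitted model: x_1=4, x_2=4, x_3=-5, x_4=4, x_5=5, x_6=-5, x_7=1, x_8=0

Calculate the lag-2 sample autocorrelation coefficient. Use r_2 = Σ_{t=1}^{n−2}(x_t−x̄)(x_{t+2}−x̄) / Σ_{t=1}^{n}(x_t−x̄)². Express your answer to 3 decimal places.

-0.388

Mean x̄ = (4 + 4 − 5 + 4 + 5 − 5 + 1 + 0)/8 = 1.0000
Numerator Σ_{t=1}^{6}(x_t−x̄)(x_{t+2}−x̄) = -45.0000
Denominator Σ(x_t−x̄)² = 116.0000
r_2 = -45.0000 / 116.0000 = -0.388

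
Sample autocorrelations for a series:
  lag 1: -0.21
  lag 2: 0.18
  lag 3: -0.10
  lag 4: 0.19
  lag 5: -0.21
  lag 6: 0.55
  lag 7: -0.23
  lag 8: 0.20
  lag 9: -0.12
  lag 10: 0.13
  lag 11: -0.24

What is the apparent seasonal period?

The largest autocorrelation is r_6 = 0.55; the remaining lags stay at or below 0.20.
The dominant spike at lag 6 indicates a seasonal period of 6.

6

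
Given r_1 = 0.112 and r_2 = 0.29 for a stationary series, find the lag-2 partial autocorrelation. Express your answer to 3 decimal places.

φ_{22} = (r_2 − r_1²) / (1 − r_1²)
r_1² = (0.112)² = 0.012544
Numerator = 0.29 − 0.0125 = 0.2775; denominator = 1 − 0.0125 = 0.9875
φ_{22} = 0.2775 / 0.9875 = 0.281

0.281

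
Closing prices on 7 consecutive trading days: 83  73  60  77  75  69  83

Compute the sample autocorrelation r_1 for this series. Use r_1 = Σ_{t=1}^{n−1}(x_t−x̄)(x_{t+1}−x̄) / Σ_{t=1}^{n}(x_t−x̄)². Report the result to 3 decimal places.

-0.202

Mean x̄ = (83 + 73 + 60 + 77 + 75 + 69 + 83)/7 = 74.2857
Deviations from mean: 8.7143, -1.2857, -14.2857, 2.7143, 0.7143, -5.2857, 8.7143
Numerator Σ_{t=1}^{6}(x_t−x̄)(x_{t+1}−x̄) = -79.5102
Denominator Σ(x_t−x̄)² = 393.4286
r_1 = -79.5102 / 393.4286 = -0.202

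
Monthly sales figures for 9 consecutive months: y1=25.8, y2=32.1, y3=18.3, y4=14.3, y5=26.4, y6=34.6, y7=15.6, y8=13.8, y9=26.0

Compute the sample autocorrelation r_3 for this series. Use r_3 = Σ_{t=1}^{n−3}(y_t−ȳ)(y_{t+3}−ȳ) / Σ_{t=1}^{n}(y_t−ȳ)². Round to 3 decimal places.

0.041

Mean ȳ = (25.8 + 32.1 + 18.3 + 14.3 + 26.4 + 34.6 + 15.6 + 13.8 + 26.0)/9 = 22.9889
Numerator Σ_{t=1}^{6}(y_t−ȳ)(y_{t+3}−ȳ) = 20.0296
Denominator Σ(y_t−ȳ)² = 482.9489
r_3 = 20.0296 / 482.9489 = 0.041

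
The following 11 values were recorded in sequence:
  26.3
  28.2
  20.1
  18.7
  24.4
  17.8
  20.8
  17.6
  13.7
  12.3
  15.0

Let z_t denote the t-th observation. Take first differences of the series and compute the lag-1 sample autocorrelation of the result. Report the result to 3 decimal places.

-0.472

First differences Δz: 1.9, -8.1, -1.4, 5.7, -6.6, 3.0, -3.2, -3.9, -1.4, 2.7
Mean of differences = -1.1300
Numerator Σ(Δz_t−Δz̄)(Δz_{t+1}−Δz̄) = -84.1339
Denominator Σ(Δz_t−Δz̄)² = 178.1610
r_1(Δz) = -84.1339 / 178.1610 = -0.472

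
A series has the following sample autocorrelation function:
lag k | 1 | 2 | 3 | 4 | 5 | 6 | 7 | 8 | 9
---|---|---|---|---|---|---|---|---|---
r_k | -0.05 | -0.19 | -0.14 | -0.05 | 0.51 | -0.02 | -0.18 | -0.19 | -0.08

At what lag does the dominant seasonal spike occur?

The largest autocorrelation is r_5 = 0.51; the remaining lags stay at or below -0.02.
The dominant spike at lag 5 indicates a seasonal period of 5.

5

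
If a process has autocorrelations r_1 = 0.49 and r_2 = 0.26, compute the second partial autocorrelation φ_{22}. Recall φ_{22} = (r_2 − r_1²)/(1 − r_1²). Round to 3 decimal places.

φ_{22} = (r_2 − r_1²) / (1 − r_1²)
r_1² = (0.49)² = 0.2401
Numerator = 0.26 − 0.2401 = 0.0199; denominator = 1 − 0.2401 = 0.7599
φ_{22} = 0.0199 / 0.7599 = 0.026

0.026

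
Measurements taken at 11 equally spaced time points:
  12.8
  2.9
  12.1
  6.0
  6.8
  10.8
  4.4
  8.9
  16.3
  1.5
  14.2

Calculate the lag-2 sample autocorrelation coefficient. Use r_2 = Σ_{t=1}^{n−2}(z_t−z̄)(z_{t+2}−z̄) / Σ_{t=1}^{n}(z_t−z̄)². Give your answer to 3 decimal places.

Mean z̄ = (12.8 + 2.9 + 12.1 + 6.0 + 6.8 + 10.8 + 4.4 + 8.9 + 16.3 + 1.5 + 14.2)/11 = 8.7909
Numerator Σ_{t=1}^{9}(z_t−z̄)(z_{t+2}−z̄) = 33.3235
Denominator Σ(z_t−z̄)² = 235.6091
r_2 = 33.3235 / 235.6091 = 0.141

0.141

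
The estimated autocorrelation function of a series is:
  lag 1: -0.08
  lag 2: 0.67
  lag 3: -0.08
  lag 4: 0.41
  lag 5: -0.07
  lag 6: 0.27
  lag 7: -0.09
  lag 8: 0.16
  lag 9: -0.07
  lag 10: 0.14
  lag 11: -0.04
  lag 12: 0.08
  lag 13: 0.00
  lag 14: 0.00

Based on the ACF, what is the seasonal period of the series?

2

The largest autocorrelation is r_2 = 0.67, with weaker echoes at lags 4 (0.41), 6 (0.27) and 8 (0.16); the remaining lags stay at or below 0.14.
The dominant spike at lag 2 indicates a seasonal period of 2.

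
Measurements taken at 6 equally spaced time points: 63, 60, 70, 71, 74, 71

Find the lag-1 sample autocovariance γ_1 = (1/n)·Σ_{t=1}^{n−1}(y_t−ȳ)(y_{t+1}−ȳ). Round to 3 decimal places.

Mean ȳ = (63 + 60 + 70 + 71 + 74 + 71)/6 = 68.1667
Deviations: -5.1667, -8.1667, 1.8333, 2.8333, 5.8333, 2.8333
Σ_{t=1}^{5}(y_t−ȳ)(y_{t+1}−ȳ) = 65.4722
γ_1 = 65.4722 / 6 = 10.912

10.912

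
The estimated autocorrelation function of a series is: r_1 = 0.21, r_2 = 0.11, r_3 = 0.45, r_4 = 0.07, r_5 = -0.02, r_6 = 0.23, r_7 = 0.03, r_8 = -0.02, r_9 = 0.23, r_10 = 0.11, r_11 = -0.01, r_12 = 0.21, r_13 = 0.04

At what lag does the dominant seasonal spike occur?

3

The largest autocorrelation is r_3 = 0.45, with weaker echoes at lags 6 (0.23) and 9 (0.23); the remaining lags stay at or below 0.21. The elevated value at lag 1 (0.21), dropping to 0.11 at lag 2, reflects decaying short-term dependence rather than seasonality.
The dominant spike at lag 3 indicates a seasonal period of 3.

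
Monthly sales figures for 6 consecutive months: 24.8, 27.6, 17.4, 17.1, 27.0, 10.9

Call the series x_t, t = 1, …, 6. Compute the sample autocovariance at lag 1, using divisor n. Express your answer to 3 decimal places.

-11.277

Mean x̄ = (24.8 + 27.6 + 17.4 + 17.1 + 27.0 + 10.9)/6 = 20.8000
Deviations: 4.0000, 6.8000, -3.4000, -3.7000, 6.2000, -9.9000
Σ_{t=1}^{5}(x_t−x̄)(x_{t+1}−x̄) = -67.6600
γ_1 = -67.6600 / 6 = -11.277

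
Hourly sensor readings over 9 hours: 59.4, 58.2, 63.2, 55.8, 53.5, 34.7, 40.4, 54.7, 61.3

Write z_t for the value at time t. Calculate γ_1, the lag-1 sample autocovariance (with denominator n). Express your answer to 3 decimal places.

Mean z̄ = (59.4 + 58.2 + 63.2 + 55.8 + 53.5 + 34.7 + 40.4 + 54.7 + 61.3)/9 = 53.4667
Σ_{t=1}^{8}(z_t−z̄)(z_{t+1}−z̄) = 335.0822
γ_1 = 335.0822 / 9 = 37.231

37.231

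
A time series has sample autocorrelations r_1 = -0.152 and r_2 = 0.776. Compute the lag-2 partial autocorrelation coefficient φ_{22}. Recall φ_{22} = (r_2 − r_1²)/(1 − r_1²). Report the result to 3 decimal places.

φ_{22} = (r_2 − r_1²) / (1 − r_1²)
r_1² = (-0.152)² = 0.023104
Numerator = 0.776 − 0.0231 = 0.7529; denominator = 1 − 0.0231 = 0.9769
φ_{22} = 0.7529 / 0.9769 = 0.771

0.771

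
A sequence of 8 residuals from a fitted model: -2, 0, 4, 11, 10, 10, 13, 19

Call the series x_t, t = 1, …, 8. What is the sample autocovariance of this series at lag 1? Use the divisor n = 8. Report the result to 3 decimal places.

21.873

Mean x̄ = (-2 + 0 + 4 + 11 + 10 + 10 + 13 + 19)/8 = 8.1250
Deviations: -10.1250, -8.1250, -4.1250, 2.8750, 1.8750, 1.8750, 4.8750, 10.8750
Σ_{t=1}^{7}(x_t−x̄)(x_{t+1}−x̄) = 174.9844
γ_1 = 174.9844 / 8 = 21.873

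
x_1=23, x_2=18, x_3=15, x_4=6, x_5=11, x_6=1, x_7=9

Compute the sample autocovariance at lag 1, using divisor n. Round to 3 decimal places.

Mean x̄ = (23 + 18 + 15 + 6 + 11 + 1 + 9)/7 = 11.8571
Deviations: 11.1429, 6.1429, 3.1429, -5.8571, -0.8571, -10.8571, -2.8571
Σ_{t=1}^{6}(x_t−x̄)(x_{t+1}−x̄) = 114.6939
γ_1 = 114.6939 / 7 = 16.385

16.385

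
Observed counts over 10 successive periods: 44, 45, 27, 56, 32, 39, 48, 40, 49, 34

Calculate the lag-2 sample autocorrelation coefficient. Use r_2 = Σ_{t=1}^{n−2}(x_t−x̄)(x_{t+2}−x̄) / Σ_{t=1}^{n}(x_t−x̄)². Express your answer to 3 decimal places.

0.169

Mean x̄ = (44 + 45 + 27 + 56 + 32 + 39 + 48 + 40 + 49 + 34)/10 = 41.4000
Numerator Σ_{t=1}^{8}(x_t−x̄)(x_{t+2}−x̄) = 117.2800
Denominator Σ(x_t−x̄)² = 692.4000
r_2 = 117.2800 / 692.4000 = 0.169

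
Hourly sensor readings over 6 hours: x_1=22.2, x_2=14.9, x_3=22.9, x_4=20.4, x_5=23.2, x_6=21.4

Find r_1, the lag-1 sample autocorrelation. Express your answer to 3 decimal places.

-0.442

Mean x̄ = (22.2 + 14.9 + 22.9 + 20.4 + 23.2 + 21.4)/6 = 20.8333
Deviations from mean: 1.3667, -5.9333, 2.0667, -0.4333, 2.3667, 0.5667
Σ(x_t−x̄)(x_{t+1}−x̄) = (-8.1089) + (-12.2622) + (-0.8956) + (-1.0256) + (1.3411) = -20.9511
Denominator Σ(x_t−x̄)² = 47.4533
r_1 = -20.9511 / 47.4533 = -0.442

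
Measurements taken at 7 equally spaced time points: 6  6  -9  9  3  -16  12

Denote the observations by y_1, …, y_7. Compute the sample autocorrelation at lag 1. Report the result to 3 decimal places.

Mean ȳ = (6 + 6 − 9 + 9 + 3 − 16 + 12)/7 = 1.5714
Numerator Σ_{t=1}^{6}(y_t−ȳ)(y_{t+1}−ȳ) = -303.4694
Denominator Σ(y_t−ȳ)² = 625.7143
r_1 = -303.4694 / 625.7143 = -0.485

-0.485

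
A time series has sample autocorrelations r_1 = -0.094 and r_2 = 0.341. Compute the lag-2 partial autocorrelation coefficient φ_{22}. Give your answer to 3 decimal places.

φ_{22} = (r_2 − r_1²) / (1 − r_1²)
r_1² = (-0.094)² = 0.008836
Numerator = 0.341 − 0.0088 = 0.3322; denominator = 1 − 0.0088 = 0.9912
φ_{22} = 0.3322 / 0.9912 = 0.335

0.335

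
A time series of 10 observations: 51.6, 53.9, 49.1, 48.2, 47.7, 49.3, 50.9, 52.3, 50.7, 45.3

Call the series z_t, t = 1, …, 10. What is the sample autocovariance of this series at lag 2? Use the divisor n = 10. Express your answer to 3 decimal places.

Mean z̄ = (51.6 + 53.9 + 49.1 + 48.2 + 47.7 + 49.3 + 50.9 + 52.3 + 50.7 + 45.3)/10 = 49.9000
Σ_{t=1}^{8}(z_t−z̄)(z_{t+2}−z̄) = -19.2600
γ_2 = -19.2600 / 10 = -1.926

-1.926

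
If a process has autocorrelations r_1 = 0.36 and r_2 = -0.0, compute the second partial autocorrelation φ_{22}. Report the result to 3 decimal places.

-0.149

φ_{22} = (r_2 − r_1²) / (1 − r_1²)
r_1² = (0.36)² = 0.1296
Numerator = -0.0 − 0.1296 = -0.1296; denominator = 1 − 0.1296 = 0.8704
φ_{22} = -0.1296 / 0.8704 = -0.149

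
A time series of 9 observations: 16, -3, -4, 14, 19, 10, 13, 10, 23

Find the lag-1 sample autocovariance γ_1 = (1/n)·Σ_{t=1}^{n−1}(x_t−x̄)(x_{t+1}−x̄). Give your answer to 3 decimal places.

10.332

Mean x̄ = (16 − 3 − 4 + 14 + 19 + 10 + 13 + 10 + 23)/9 = 10.8889
Σ_{t=1}^{8}(x_t−x̄)(x_{t+1}−x̄) = 92.9877
γ_1 = 92.9877 / 9 = 10.332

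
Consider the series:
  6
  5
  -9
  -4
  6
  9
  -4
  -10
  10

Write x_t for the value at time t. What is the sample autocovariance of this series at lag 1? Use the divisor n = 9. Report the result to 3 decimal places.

Mean x̄ = (6 + 5 − 9 − 4 + 6 + 9 − 4 − 10 + 10)/9 = 1.0000
Σ_{t=1}^{8}(x_t−x̄)(x_{t+1}−x̄) = -39.0000
γ_1 = -39.0000 / 9 = -4.333

-4.333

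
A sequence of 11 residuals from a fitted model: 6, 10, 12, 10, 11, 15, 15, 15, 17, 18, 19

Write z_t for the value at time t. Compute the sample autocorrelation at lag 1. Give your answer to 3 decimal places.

0.580

Mean z̄ = (6 + 10 + 12 + 10 + 11 + 15 + 15 + 15 + 17 + 18 + 19)/11 = 13.4545
Numerator Σ_{t=1}^{10}(z_t−z̄)(z_{t+1}−z̄) = 92.0661
Denominator Σ(z_t−z̄)² = 158.7273
r_1 = 92.0661 / 158.7273 = 0.580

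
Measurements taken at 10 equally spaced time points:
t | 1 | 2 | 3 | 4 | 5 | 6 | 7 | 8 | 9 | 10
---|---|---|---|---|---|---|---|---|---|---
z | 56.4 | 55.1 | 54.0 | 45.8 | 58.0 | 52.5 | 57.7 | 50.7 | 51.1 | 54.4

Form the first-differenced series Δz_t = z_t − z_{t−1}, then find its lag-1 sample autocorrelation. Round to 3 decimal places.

First differences Δz: -1.3, -1.1, -8.2, 12.2, -5.5, 5.2, -7.0, 0.4, 3.3
Mean of differences = -0.2222
Numerator Σ(Δz_t−Δz̄)(Δz_{t+1}−Δz̄) = -224.1083
Denominator Σ(Δz_t−Δz̄)² = 335.8756
r_1(Δz) = -224.1083 / 335.8756 = -0.667

-0.667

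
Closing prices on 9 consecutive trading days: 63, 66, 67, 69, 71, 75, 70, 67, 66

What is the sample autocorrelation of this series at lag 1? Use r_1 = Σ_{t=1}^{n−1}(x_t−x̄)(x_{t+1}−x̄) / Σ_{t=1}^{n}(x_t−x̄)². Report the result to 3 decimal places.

Mean x̄ = (63 + 66 + 67 + 69 + 71 + 75 + 70 + 67 + 66)/9 = 68.2222
Numerator Σ_{t=1}^{8}(x_t−x̄)(x_{t+1}−x̄) = 46.9506
Denominator Σ(x_t−x̄)² = 97.5556
r_1 = 46.9506 / 97.5556 = 0.481

0.481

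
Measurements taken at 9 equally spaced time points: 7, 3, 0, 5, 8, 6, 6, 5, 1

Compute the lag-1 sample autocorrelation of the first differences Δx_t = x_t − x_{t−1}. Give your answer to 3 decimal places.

0.145

First differences Δx: -4, -3, 5, 3, -2, 0, -1, -4
Mean of differences = -0.7500
Numerator Σ(Δx_t−Δx̄)(Δx_{t+1}−Δx̄) = 10.9375
Denominator Σ(Δx_t−Δx̄)² = 75.5000
r_1(Δx) = 10.9375 / 75.5000 = 0.145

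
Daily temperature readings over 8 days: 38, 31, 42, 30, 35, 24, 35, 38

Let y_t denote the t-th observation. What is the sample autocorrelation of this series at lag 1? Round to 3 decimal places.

Mean ȳ = (38 + 31 + 42 + 30 + 35 + 24 + 35 + 38)/8 = 34.1250
Deviations from mean: 3.8750, -3.1250, 7.8750, -4.1250, 0.8750, -10.1250, 0.8750, 3.8750
Σ(y_t−ȳ)(y_{t+1}−ȳ) = (-12.1094) + (-24.6094) + (-32.4844) + (-3.6094) + (-8.8594) + (-8.8594) + (3.3906) = -87.1406
Denominator Σ(y_t−ȳ)² = 222.8750
r_1 = -87.1406 / 222.8750 = -0.391

-0.391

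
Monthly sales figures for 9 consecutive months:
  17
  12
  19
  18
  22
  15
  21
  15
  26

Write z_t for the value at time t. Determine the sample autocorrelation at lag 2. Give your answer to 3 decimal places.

0.320

Mean z̄ = (17 + 12 + 19 + 18 + 22 + 15 + 21 + 15 + 26)/9 = 18.3333
Numerator Σ_{t=1}^{7}(z_t−z̄)(z_{t+2}−z̄) = 46.1111
Denominator Σ(z_t−z̄)² = 144.0000
r_2 = 46.1111 / 144.0000 = 0.320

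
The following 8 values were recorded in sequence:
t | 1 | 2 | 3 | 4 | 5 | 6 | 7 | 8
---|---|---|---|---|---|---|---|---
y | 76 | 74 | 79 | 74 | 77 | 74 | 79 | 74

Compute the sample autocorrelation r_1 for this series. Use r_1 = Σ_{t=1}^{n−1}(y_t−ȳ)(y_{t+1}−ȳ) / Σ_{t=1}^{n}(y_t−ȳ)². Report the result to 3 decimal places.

Mean ȳ = (76 + 74 + 79 + 74 + 77 + 74 + 79 + 74)/8 = 75.8750
Σ(y_t−ȳ)(y_{t+1}−ȳ) = (-0.2344) + (-5.8594) + (-5.8594) + (-2.1094) + (-2.1094) + (-5.8594) + (-5.8594) = -27.8906
Denominator Σ(y_t−ȳ)² = 34.8750
r_1 = -27.8906 / 34.8750 = -0.800

-0.800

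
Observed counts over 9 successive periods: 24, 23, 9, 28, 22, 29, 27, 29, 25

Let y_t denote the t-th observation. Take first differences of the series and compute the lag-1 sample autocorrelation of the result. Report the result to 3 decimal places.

-0.652

First differences Δy: -1, -14, 19, -6, 7, -2, 2, -4
Mean of differences = 0.1250
Numerator Σ(Δy_t−Δȳ)(Δy_{t+1}−Δȳ) = -434.7656
Denominator Σ(Δy_t−Δȳ)² = 666.8750
r_1(Δy) = -434.7656 / 666.8750 = -0.652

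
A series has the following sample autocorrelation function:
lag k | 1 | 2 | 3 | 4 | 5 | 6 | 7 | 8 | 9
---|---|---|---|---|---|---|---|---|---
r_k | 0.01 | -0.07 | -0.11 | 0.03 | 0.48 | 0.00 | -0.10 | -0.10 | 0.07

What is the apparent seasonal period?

The largest autocorrelation is r_5 = 0.48; the remaining lags stay at or below 0.07.
The dominant spike at lag 5 indicates a seasonal period of 5.

5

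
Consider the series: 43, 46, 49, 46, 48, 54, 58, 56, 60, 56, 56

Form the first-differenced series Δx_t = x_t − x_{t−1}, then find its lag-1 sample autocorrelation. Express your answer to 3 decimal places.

First differences Δx: 3, 3, -3, 2, 6, 4, -2, 4, -4, 0
Mean of differences = 1.3000
Numerator Σ(Δx_t−Δx̄)(Δx_{t+1}−Δx̄) = -16.6900
Denominator Σ(Δx_t−Δx̄)² = 102.1000
r_1(Δx) = -16.6900 / 102.1000 = -0.163

-0.163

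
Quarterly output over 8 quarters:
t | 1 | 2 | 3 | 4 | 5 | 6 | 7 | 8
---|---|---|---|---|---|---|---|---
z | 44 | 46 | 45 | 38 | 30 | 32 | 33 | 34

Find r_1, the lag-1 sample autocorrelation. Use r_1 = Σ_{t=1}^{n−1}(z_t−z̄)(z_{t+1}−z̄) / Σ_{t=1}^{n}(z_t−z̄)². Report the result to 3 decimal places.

0.694

Mean z̄ = (44 + 46 + 45 + 38 + 30 + 32 + 33 + 34)/8 = 37.7500
Deviations from mean: 6.2500, 8.2500, 7.2500, 0.2500, -7.7500, -5.7500, -4.7500, -3.7500
Σ(z_t−z̄)(z_{t+1}−z̄) = (51.5625) + (59.8125) + (1.8125) + (-1.9375) + (44.5625) + (27.3125) + (17.8125) = 200.9375
Denominator Σ(z_t−z̄)² = 289.5000
r_1 = 200.9375 / 289.5000 = 0.694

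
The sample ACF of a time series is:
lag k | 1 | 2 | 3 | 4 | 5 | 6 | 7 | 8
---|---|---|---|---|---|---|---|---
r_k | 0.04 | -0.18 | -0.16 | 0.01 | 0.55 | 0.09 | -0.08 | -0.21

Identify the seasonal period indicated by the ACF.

The largest autocorrelation is r_5 = 0.55; the remaining lags stay at or below 0.09.
The dominant spike at lag 5 indicates a seasonal period of 5.

5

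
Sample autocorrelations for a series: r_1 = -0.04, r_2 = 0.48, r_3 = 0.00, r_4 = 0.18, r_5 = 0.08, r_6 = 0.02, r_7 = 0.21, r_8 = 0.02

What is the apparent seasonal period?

2

The largest autocorrelation is r_2 = 0.48; the remaining lags stay at or below 0.21.
The dominant spike at lag 2 indicates a seasonal period of 2.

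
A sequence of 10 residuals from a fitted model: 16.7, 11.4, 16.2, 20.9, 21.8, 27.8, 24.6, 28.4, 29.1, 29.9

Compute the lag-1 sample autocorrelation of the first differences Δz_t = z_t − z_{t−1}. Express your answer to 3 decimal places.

First differences Δz: -5.3, 4.8, 4.7, 0.9, 6.0, -3.2, 3.8, 0.7, 0.8
Mean of differences = 1.4667
Numerator Σ(Δz_t−Δz̄)(Δz_{t+1}−Δz̄) = -49.5011
Denominator Σ(Δz_t−Δz̄)² = 116.4800
r_1(Δz) = -49.5011 / 116.4800 = -0.425

-0.425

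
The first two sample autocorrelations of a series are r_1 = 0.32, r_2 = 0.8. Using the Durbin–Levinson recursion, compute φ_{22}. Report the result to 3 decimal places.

φ_{22} = (r_2 − r_1²) / (1 − r_1²)
r_1² = (0.32)² = 0.1024
Numerator = 0.8 − 0.1024 = 0.6976; denominator = 1 − 0.1024 = 0.8976
φ_{22} = 0.6976 / 0.8976 = 0.777

0.777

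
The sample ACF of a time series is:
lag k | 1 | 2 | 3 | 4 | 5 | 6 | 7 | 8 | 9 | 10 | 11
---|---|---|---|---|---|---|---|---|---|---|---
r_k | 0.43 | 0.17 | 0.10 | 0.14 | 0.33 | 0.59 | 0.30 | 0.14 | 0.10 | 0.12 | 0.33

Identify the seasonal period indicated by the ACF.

6

The largest autocorrelation is r_6 = 0.59; the remaining lags stay at or below 0.43. The elevated value at lag 1 (0.43), dropping to 0.17 at lag 2, reflects decaying short-term dependence rather than seasonality.
The dominant spike at lag 6 indicates a seasonal period of 6.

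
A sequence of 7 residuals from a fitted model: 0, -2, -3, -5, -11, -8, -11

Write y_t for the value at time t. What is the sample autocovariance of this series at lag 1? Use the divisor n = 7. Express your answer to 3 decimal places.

Mean ȳ = (0 − 2 − 3 − 5 − 11 − 8 − 11)/7 = -5.7143
Σ_{t=1}^{6}(y_t−ȳ)(y_{t+1}−ȳ) = 53.6327
γ_1 = 53.6327 / 7 = 7.662

7.662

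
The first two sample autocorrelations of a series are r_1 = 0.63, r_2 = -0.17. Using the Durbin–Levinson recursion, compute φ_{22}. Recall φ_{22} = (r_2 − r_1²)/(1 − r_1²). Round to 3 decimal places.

-0.940

φ_{22} = (r_2 − r_1²) / (1 − r_1²)
r_1² = (0.63)² = 0.3969
Numerator = -0.17 − 0.3969 = -0.5669; denominator = 1 − 0.3969 = 0.6031
φ_{22} = -0.5669 / 0.6031 = -0.940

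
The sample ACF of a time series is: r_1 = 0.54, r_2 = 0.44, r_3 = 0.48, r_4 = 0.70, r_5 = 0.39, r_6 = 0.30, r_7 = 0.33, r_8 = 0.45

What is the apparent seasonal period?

The largest autocorrelation is r_4 = 0.70; the remaining lags stay at or below 0.54. The elevated value at lag 1 (0.54), dropping to 0.44 at lag 2, reflects decaying short-term dependence rather than seasonality.
The dominant spike at lag 4 indicates a seasonal period of 4.

4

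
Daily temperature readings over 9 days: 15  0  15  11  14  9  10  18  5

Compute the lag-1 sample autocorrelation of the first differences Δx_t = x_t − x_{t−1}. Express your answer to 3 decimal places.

-0.543

First differences Δx: -15, 15, -4, 3, -5, 1, 8, -13
Mean of differences = -1.2500
Numerator Σ(Δx_t−Δx̄)(Δx_{t+1}−Δx̄) = -392.0625
Denominator Σ(Δx_t−Δx̄)² = 721.5000
r_1(Δx) = -392.0625 / 721.5000 = -0.543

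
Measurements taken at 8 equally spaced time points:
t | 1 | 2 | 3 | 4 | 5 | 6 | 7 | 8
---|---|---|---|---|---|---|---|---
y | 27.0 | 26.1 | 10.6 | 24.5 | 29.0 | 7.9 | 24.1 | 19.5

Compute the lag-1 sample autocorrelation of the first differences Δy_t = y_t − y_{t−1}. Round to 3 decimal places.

First differences Δy: -0.9, -15.5, 13.9, 4.5, -21.1, 16.2, -4.6
Mean of differences = -1.0714
Numerator Σ(Δy_t−Δȳ)(Δy_{t+1}−Δȳ) = -653.5308
Denominator Σ(Δy_t−Δȳ)² = 1175.2943
r_1(Δy) = -653.5308 / 1175.2943 = -0.556

-0.556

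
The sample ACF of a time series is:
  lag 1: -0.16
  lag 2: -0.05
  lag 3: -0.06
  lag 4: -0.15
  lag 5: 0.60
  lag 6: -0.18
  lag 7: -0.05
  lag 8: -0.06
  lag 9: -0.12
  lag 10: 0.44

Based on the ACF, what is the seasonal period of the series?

The largest autocorrelation is r_5 = 0.60, with a weaker echo at lag 10 (0.44); the remaining lags stay at or below -0.05.
The dominant spike at lag 5 indicates a seasonal period of 5.

5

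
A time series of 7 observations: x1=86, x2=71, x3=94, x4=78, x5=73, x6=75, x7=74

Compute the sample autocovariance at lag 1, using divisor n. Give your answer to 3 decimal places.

Mean x̄ = (86 + 71 + 94 + 78 + 73 + 75 + 74)/7 = 78.7143
Deviations: 7.2857, -7.7143, 15.2857, -0.7143, -5.7143, -3.7143, -4.7143
Σ_{t=1}^{6}(x_t−x̄)(x_{t+1}−x̄) = -142.2245
γ_1 = -142.2245 / 7 = -20.318

-20.318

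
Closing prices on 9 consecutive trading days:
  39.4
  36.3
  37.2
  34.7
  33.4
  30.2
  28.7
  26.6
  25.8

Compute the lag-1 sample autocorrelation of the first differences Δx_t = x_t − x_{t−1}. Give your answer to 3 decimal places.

-0.577

First differences Δx: -3.1, 0.9, -2.5, -1.3, -3.2, -1.5, -2.1, -0.8
Mean of differences = -1.7000
Numerator Σ(Δx_t−Δx̄)(Δx_{t+1}−Δx̄) = -7.3800
Denominator Σ(Δx_t−Δx̄)² = 12.7800
r_1(Δx) = -7.3800 / 12.7800 = -0.577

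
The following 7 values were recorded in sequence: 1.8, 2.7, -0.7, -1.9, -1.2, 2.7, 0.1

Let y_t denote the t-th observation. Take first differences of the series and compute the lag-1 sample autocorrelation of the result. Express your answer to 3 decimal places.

-0.204

First differences Δy: 0.9, -3.4, -1.2, 0.7, 3.9, -2.6
Mean of differences = -0.2833
Numerator Σ(Δy_t−Δȳ)(Δy_{t+1}−Δȳ) = -7.3103
Denominator Σ(Δy_t−Δȳ)² = 35.7883
r_1(Δy) = -7.3103 / 35.7883 = -0.204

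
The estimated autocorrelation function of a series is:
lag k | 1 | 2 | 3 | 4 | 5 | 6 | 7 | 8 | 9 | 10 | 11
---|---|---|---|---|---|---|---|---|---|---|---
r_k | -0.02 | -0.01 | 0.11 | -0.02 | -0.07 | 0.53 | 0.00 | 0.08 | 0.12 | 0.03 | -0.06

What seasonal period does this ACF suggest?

The largest autocorrelation is r_6 = 0.53; the remaining lags stay at or below 0.12.
The dominant spike at lag 6 indicates a seasonal period of 6.

6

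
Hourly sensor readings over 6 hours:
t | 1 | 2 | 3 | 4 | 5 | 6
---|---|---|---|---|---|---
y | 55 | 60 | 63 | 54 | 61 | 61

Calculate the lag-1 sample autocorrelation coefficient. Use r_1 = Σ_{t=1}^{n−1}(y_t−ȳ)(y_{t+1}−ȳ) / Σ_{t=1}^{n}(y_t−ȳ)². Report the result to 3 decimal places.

-0.394

Mean ȳ = (55 + 60 + 63 + 54 + 61 + 61)/6 = 59.0000
Deviations from mean: -4.0000, 1.0000, 4.0000, -5.0000, 2.0000, 2.0000
Σ(y_t−ȳ)(y_{t+1}−ȳ) = (-4.0000) + (4.0000) + (-20.0000) + (-10.0000) + (4.0000) = -26.0000
Denominator Σ(y_t−ȳ)² = 66.0000
r_1 = -26.0000 / 66.0000 = -0.394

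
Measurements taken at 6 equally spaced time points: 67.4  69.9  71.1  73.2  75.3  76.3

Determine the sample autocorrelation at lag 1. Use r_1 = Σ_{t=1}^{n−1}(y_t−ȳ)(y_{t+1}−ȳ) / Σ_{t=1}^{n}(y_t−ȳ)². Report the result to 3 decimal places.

Mean ȳ = (67.4 + 69.9 + 71.1 + 73.2 + 75.3 + 76.3)/6 = 72.2000
Deviations from mean: -4.8000, -2.3000, -1.1000, 1.0000, 3.1000, 4.1000
Σ(y_t−ȳ)(y_{t+1}−ȳ) = (11.0400) + (2.5300) + (-1.1000) + (3.1000) + (12.7100) = 28.2800
Denominator Σ(y_t−ȳ)² = 56.9600
r_1 = 28.2800 / 56.9600 = 0.496

0.496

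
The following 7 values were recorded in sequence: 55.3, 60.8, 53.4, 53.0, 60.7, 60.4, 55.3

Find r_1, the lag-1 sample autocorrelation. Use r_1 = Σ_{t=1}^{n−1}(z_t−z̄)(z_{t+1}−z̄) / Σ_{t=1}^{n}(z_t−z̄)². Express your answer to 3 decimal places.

-0.184

Mean z̄ = (55.3 + 60.8 + 53.4 + 53.0 + 60.7 + 60.4 + 55.3)/7 = 56.9857
Deviations from mean: -1.6857, 3.8143, -3.5857, -3.9857, 3.7143, 3.4143, -1.6857
Numerator Σ_{t=1}^{6}(z_t−z̄)(z_{t+1}−z̄) = -13.6931
Denominator Σ(z_t−z̄)² = 74.4286
r_1 = -13.6931 / 74.4286 = -0.184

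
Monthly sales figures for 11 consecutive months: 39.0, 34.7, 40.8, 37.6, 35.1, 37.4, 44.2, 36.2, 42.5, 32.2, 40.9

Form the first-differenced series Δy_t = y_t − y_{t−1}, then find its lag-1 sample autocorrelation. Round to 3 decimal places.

First differences Δy: -4.3, 6.1, -3.2, -2.5, 2.3, 6.8, -8.0, 6.3, -10.3, 8.7
Mean of differences = 0.1900
Numerator Σ(Δy_t−Δȳ)(Δy_{t+1}−Δȳ) = -286.7211
Denominator Σ(Δy_t−Δȳ)² = 408.8290
r_1(Δy) = -286.7211 / 408.8290 = -0.701

-0.701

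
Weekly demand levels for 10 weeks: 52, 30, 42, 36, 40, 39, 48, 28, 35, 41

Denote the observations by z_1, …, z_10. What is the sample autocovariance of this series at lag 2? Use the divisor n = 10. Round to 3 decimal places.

2.008

Mean z̄ = (52 + 30 + 42 + 36 + 40 + 39 + 48 + 28 + 35 + 41)/10 = 39.1000
Σ_{t=1}^{8}(z_t−z̄)(z_{t+2}−z̄) = 20.0800
γ_2 = 20.0800 / 10 = 2.008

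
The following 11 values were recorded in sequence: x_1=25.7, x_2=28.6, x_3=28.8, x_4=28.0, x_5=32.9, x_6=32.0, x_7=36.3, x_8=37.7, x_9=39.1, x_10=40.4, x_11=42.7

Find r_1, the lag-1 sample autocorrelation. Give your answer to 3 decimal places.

Mean x̄ = (25.7 + 28.6 + 28.8 + 28.0 + 32.9 + 32.0 + 36.3 + 37.7 + 39.1 + 40.4 + 42.7)/11 = 33.8364
Numerator Σ_{t=1}^{10}(x_t−x̄)(x_{t+1}−x̄) = 223.6132
Denominator Σ(x_t−x̄)² = 327.6455
r_1 = 223.6132 / 327.6455 = 0.682

0.682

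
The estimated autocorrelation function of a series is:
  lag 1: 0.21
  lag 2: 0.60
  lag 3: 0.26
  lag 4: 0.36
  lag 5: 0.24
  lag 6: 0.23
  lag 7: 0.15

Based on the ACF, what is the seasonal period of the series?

2

The largest autocorrelation is r_2 = 0.60, with a weaker echo at lag 4 (0.36); the remaining lags stay at or below 0.26.
The dominant spike at lag 2 indicates a seasonal period of 2.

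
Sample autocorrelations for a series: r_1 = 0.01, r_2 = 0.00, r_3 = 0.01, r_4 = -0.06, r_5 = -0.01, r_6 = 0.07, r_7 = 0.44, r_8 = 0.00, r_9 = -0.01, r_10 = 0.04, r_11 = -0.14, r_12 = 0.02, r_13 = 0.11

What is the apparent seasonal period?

7

The largest autocorrelation is r_7 = 0.44; the remaining lags stay at or below 0.11.
The dominant spike at lag 7 indicates a seasonal period of 7.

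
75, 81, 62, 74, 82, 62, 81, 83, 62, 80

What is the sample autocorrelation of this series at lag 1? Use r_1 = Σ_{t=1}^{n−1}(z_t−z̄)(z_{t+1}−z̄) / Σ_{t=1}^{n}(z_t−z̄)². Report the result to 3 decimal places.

Mean z̄ = (75 + 81 + 62 + 74 + 82 + 62 + 81 + 83 + 62 + 80)/10 = 74.2000
Numerator Σ_{t=1}^{9}(z_t−z̄)(z_{t+1}−z̄) = -373.0400
Denominator Σ(z_t−z̄)² = 711.6000
r_1 = -373.0400 / 711.6000 = -0.524

-0.524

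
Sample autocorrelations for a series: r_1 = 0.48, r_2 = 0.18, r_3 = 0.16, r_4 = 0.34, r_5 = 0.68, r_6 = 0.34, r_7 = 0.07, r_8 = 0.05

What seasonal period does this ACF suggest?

The largest autocorrelation is r_5 = 0.68; the remaining lags stay at or below 0.48. The elevated value at lag 1 (0.48), dropping to 0.18 at lag 2, reflects decaying short-term dependence rather than seasonality.
The dominant spike at lag 5 indicates a seasonal period of 5.

5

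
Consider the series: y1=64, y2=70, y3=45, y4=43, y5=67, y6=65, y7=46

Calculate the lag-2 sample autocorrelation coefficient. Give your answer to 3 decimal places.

Mean ȳ = (64 + 70 + 45 + 43 + 67 + 65 + 46)/7 = 57.1429
Deviations from mean: 6.8571, 12.8571, -12.1429, -14.1429, 9.8571, 7.8571, -11.1429
Σ(y_t−ȳ)(y_{t+2}−ȳ) = (-83.2653) + (-181.8367) + (-119.6939) + (-111.1224) + (-109.8367) = -605.7551
Denominator Σ(y_t−ȳ)² = 842.8571
r_2 = -605.7551 / 842.8571 = -0.719

-0.719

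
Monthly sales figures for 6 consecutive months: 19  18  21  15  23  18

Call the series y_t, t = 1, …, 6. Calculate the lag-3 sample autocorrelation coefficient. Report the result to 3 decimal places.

-0.158

Mean ȳ = (19 + 18 + 21 + 15 + 23 + 18)/6 = 19.0000
Deviations from mean: 0.0000, -1.0000, 2.0000, -4.0000, 4.0000, -1.0000
Σ(y_t−ȳ)(y_{t+3}−ȳ) = (0.0000) + (-4.0000) + (-2.0000) = -6.0000
Denominator Σ(y_t−ȳ)² = 38.0000
r_3 = -6.0000 / 38.0000 = -0.158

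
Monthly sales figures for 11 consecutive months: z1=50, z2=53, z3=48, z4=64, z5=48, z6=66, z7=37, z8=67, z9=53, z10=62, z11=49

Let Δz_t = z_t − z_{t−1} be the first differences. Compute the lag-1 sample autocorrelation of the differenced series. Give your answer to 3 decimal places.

-0.881

First differences Δz: 3, -5, 16, -16, 18, -29, 30, -14, 9, -13
Mean of differences = -0.1000
Numerator Σ(Δz_t−Δz̄)(Δz_{t+1}−Δz̄) = -2693.1100
Denominator Σ(Δz_t−Δz̄)² = 3056.9000
r_1(Δz) = -2693.1100 / 3056.9000 = -0.881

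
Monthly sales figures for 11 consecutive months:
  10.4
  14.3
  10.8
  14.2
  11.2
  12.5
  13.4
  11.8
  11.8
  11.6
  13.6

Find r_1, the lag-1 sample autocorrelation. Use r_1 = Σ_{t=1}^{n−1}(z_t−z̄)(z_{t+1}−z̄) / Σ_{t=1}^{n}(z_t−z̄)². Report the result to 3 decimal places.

-0.679

Mean z̄ = (10.4 + 14.3 + 10.8 + 14.2 + 11.2 + 12.5 + 13.4 + 11.8 + 11.8 + 11.6 + 13.6)/11 = 12.3273
Numerator Σ_{t=1}^{10}(z_t−z̄)(z_{t+1}−z̄) = -12.6253
Denominator Σ(z_t−z̄)² = 18.6018
r_1 = -12.6253 / 18.6018 = -0.679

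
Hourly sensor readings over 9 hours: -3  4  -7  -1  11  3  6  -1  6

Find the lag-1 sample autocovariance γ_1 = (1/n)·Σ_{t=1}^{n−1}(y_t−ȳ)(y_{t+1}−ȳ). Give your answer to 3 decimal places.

-4.333

Mean ȳ = (-3 + 4 − 7 − 1 + 11 + 3 + 6 − 1 + 6)/9 = 2.0000
Σ_{t=1}^{8}(y_t−ȳ)(y_{t+1}−ȳ) = -39.0000
γ_1 = -39.0000 / 9 = -4.333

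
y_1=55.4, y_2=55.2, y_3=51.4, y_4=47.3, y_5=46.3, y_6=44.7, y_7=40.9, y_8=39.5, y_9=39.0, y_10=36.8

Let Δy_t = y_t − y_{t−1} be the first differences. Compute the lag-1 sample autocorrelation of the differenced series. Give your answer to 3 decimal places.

First differences Δy: -0.2, -3.8, -4.1, -1.0, -1.6, -3.8, -1.4, -0.5, -2.2
Mean of differences = -2.0667
Numerator Σ(Δy_t−Δȳ)(Δy_{t+1}−Δȳ) = -2.5111
Denominator Σ(Δy_t−Δȳ)² = 17.9000
r_1(Δy) = -2.5111 / 17.9000 = -0.140

-0.140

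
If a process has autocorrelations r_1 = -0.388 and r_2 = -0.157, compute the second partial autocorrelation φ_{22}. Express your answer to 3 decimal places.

φ_{22} = (r_2 − r_1²) / (1 − r_1²)
r_1² = (-0.388)² = 0.150544
Numerator = -0.157 − 0.1505 = -0.3075; denominator = 1 − 0.1505 = 0.8495
φ_{22} = -0.3075 / 0.8495 = -0.362

-0.362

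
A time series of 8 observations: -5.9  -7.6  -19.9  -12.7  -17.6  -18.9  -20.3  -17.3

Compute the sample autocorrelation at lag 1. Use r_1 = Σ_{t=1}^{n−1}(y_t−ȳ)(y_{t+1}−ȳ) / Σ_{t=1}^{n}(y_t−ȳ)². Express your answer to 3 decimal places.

0.255

Mean ȳ = (-5.9 − 7.6 − 19.9 − 12.7 − 17.6 − 18.9 − 20.3 − 17.3)/8 = -15.0250
Deviations from mean: 9.1250, 7.4250, -4.8750, 2.3250, -2.5750, -3.8750, -5.2750, -2.2750
Numerator Σ_{t=1}^{7}(y_t−ȳ)(y_{t+1}−ȳ) = 56.6544
Denominator Σ(y_t−ȳ)² = 222.2150
r_1 = 56.6544 / 222.2150 = 0.255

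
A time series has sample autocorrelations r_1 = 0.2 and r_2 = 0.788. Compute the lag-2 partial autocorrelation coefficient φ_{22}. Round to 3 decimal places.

φ_{22} = (r_2 − r_1²) / (1 − r_1²)
r_1² = (0.2)² = 0.04
Numerator = 0.788 − 0.0400 = 0.7480; denominator = 1 − 0.0400 = 0.9600
φ_{22} = 0.7480 / 0.9600 = 0.779

0.779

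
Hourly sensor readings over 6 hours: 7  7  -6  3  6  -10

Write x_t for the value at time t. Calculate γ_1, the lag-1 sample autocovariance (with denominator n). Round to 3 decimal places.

Mean x̄ = (7 + 7 − 6 + 3 + 6 − 10)/6 = 1.1667
Σ_{t=1}^{5}(x_t−x̄)(x_{t+1}−x̄) = -66.0278
γ_1 = -66.0278 / 6 = -11.005

-11.005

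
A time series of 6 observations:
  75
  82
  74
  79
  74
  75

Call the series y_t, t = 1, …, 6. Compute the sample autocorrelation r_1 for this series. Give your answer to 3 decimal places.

Mean ȳ = (75 + 82 + 74 + 79 + 74 + 75)/6 = 76.5000
Deviations from mean: -1.5000, 5.5000, -2.5000, 2.5000, -2.5000, -1.5000
Σ(y_t−ȳ)(y_{t+1}−ȳ) = (-8.2500) + (-13.7500) + (-6.2500) + (-6.2500) + (3.7500) = -30.7500
Denominator Σ(y_t−ȳ)² = 53.5000
r_1 = -30.7500 / 53.5000 = -0.575

-0.575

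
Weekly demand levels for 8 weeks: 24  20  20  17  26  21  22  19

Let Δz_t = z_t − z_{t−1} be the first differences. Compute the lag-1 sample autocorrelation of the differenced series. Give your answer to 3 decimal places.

-0.575

First differences Δz: -4, 0, -3, 9, -5, 1, -3
Mean of differences = -0.7143
Numerator Σ(Δz_t−Δz̄)(Δz_{t+1}−Δz̄) = -79.0816
Denominator Σ(Δz_t−Δz̄)² = 137.4286
r_1(Δz) = -79.0816 / 137.4286 = -0.575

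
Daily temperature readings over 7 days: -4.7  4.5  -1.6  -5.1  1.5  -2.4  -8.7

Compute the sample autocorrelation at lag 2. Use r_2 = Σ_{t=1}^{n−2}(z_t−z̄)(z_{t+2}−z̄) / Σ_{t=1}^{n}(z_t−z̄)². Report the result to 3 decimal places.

Mean z̄ = (-4.7 + 4.5 − 1.6 − 5.1 + 1.5 − 2.4 − 8.7)/7 = -2.3571
Deviations from mean: -2.3429, 6.8571, 0.7571, -2.7429, 3.8571, -0.0429, -6.3429
Numerator Σ_{t=1}^{5}(z_t−z̄)(z_{t+2}−z̄) = -42.0094
Denominator Σ(z_t−z̄)² = 115.7171
r_2 = -42.0094 / 115.7171 = -0.363

-0.363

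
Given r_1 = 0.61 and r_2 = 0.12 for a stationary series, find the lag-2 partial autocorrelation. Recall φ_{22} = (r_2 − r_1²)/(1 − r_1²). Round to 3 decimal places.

-0.401

φ_{22} = (r_2 − r_1²) / (1 − r_1²)
r_1² = (0.61)² = 0.3721
Numerator = 0.12 − 0.3721 = -0.2521; denominator = 1 − 0.3721 = 0.6279
φ_{22} = -0.2521 / 0.6279 = -0.401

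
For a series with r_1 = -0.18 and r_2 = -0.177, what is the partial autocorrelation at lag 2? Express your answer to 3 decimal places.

-0.216

φ_{22} = (r_2 − r_1²) / (1 − r_1²)
r_1² = (-0.18)² = 0.0324
Numerator = -0.177 − 0.0324 = -0.2094; denominator = 1 − 0.0324 = 0.9676
φ_{22} = -0.2094 / 0.9676 = -0.216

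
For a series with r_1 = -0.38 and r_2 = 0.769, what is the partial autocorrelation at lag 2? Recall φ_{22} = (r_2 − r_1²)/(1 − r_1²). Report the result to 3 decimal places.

φ_{22} = (r_2 − r_1²) / (1 − r_1²)
r_1² = (-0.38)² = 0.1444
Numerator = 0.769 − 0.1444 = 0.6246; denominator = 1 − 0.1444 = 0.8556
φ_{22} = 0.6246 / 0.8556 = 0.730

0.730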